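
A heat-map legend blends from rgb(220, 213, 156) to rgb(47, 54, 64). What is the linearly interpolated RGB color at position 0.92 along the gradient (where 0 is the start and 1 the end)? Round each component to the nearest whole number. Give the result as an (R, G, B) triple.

R = 220 + 0.92 × (47 − 220) = 220 + 0.92 × -173 = 60.84 → 61
G = 213 + 0.92 × (54 − 213) = 213 + 0.92 × -159 = 66.72 → 67
B = 156 + 0.92 × (64 − 156) = 156 + 0.92 × -92 = 71.36 → 71

(61, 67, 71)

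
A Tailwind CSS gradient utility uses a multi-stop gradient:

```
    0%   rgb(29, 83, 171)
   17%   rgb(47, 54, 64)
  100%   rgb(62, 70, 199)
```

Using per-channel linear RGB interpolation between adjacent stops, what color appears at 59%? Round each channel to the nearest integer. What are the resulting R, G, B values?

(55, 62, 132)

59% lies between the 17% and 100% stops, so the local fraction is t = (59 − 17)/(100 − 17) = 42/83 ≈ 0.506.
R = 47 + 0.506 × (62 − 47) = 54.59 → 55
G = 54 + 0.506 × (70 − 54) = 62.096 → 62
B = 64 + 0.506 × (199 − 64) = 132.31 → 132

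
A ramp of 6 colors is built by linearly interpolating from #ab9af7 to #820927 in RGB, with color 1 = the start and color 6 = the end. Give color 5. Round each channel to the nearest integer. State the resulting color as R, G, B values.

(138, 38, 81)

With 6 swatches and endpoints inclusive, swatch 5 sits at t = (5 − 1)/(6 − 1) = 4/5 ≈ 0.8.
#ab9af7 → (171, 154, 247); #820927 → (130, 9, 39).
R = 171 + 0.8 × (130 − 171) = 138.2 → 138
G = 154 + 0.8 × (9 − 154) = 38 → 38
B = 247 + 0.8 × (39 − 247) = 80.6 → 81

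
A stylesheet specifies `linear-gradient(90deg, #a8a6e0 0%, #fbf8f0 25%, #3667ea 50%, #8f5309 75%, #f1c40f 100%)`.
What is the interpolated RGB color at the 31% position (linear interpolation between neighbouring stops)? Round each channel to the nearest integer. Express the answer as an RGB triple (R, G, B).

31% lies between the 25% and 50% stops, so the local fraction is t = (31 − 25)/(50 − 25) = 6/25 ≈ 0.24.
#fbf8f0 → (251, 248, 240); #3667ea → (54, 103, 234).
R = 251 + 0.24 × (54 − 251) = 203.72 → 204
G = 248 + 0.24 × (103 − 248) = 213.2 → 213
B = 240 + 0.24 × (234 − 240) = 238.56 → 239

(204, 213, 239)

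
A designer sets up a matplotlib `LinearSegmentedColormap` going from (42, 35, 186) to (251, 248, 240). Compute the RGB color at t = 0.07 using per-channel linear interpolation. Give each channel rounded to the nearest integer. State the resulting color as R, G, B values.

R = 42 + 0.07 × (251 − 42) = 42 + 0.07 × 209 = 56.63 → 57
G = 35 + 0.07 × (248 − 35) = 35 + 0.07 × 213 = 49.91 → 50
B = 186 + 0.07 × (240 − 186) = 186 + 0.07 × 54 = 189.78 → 190

(57, 50, 190)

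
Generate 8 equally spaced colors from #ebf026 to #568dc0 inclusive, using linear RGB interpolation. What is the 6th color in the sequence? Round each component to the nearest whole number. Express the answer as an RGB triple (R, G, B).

With 8 swatches and endpoints inclusive, swatch 6 sits at t = (6 − 1)/(8 − 1) = 5/7 ≈ 0.7143.
#ebf026 → (235, 240, 38); #568dc0 → (86, 141, 192).
R = 235 + 0.7143 × (86 − 235) = 128.569 → 129
G = 240 + 0.7143 × (141 − 240) = 169.284 → 169
B = 38 + 0.7143 × (192 − 38) = 148.002 → 148

(129, 169, 148)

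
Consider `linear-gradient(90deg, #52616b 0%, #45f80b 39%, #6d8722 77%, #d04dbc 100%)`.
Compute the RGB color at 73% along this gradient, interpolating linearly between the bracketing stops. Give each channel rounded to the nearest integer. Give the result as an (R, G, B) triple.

73% lies between the 39% and 77% stops, so the local fraction is t = (73 − 39)/(77 − 39) = 34/38 ≈ 0.8947.
#45f80b → (69, 248, 11); #6d8722 → (109, 135, 34).
R = 69 + 0.8947 × (109 − 69) = 104.788 → 105
G = 248 + 0.8947 × (135 − 248) = 146.899 → 147
B = 11 + 0.8947 × (34 − 11) = 31.578 → 32

(105, 147, 32)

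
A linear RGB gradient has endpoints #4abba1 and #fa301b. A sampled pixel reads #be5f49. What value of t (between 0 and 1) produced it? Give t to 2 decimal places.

0.66

Invert the lerp on the R channel (largest span, 176): t = (190 − 74) / (250 − 74) = 116/176 = 0.65909.
Check on G: (95 − 187)/(48 − 187) = 0.6619 ✓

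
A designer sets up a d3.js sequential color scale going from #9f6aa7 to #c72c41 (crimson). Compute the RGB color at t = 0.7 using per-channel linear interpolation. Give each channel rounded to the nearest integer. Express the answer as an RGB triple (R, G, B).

#9f6aa7 → (159, 106, 167); #c72c41 → (199, 44, 65).
R = 159 + 0.7 × (199 − 159) = 159 + 0.7 × 40 = 187 → 187
G = 106 + 0.7 × (44 − 106) = 106 + 0.7 × -62 = 62.6 → 63
B = 167 + 0.7 × (65 − 167) = 167 + 0.7 × -102 = 95.6 → 96

(187, 63, 96)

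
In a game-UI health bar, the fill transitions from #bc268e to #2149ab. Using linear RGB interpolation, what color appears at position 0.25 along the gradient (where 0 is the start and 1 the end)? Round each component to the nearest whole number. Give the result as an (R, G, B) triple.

(149, 47, 149)

#bc268e → (188, 38, 142); #2149ab → (33, 73, 171).
R = 188 + 0.25 × (33 − 188) = 188 + 0.25 × -155 = 149.25 → 149
G = 38 + 0.25 × (73 − 38) = 38 + 0.25 × 35 = 46.75 → 47
B = 142 + 0.25 × (171 − 142) = 142 + 0.25 × 29 = 149.25 → 149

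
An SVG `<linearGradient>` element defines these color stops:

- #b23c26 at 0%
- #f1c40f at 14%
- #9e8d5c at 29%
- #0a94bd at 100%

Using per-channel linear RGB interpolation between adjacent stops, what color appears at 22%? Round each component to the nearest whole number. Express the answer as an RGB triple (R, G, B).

22% lies between the 14% and 29% stops, so the local fraction is t = (22 − 14)/(29 − 14) = 8/15 ≈ 0.5333.
#f1c40f → (241, 196, 15); #9e8d5c → (158, 141, 92).
R = 241 + 0.5333 × (158 − 241) = 196.736 → 197
G = 196 + 0.5333 × (141 − 196) = 166.668 → 167
B = 15 + 0.5333 × (92 − 15) = 56.064 → 56

(197, 167, 56)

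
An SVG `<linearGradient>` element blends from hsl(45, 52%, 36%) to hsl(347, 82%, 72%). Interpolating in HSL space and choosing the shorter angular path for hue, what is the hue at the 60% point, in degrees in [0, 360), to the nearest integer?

10

Hue: 347 − 45 = 302°, but |302| > 180 so the shorter arc goes the other way: Δh = 302 − 360 = -58°.
H = 45 + 0.6 × (-58) = 10.2 → 10°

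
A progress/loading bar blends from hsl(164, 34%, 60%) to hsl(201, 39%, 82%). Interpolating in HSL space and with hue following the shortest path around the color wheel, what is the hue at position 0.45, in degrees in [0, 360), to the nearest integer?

Hue arc: Δh = 201 − 164 = 37° (|Δh| ≤ 180, already the shorter path).
H = 164 + 0.45 × (37) = 180.65 → 181°

181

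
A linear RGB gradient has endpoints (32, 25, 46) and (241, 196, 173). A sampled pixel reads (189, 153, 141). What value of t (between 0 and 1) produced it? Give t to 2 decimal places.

Invert the lerp on the R channel (largest span, 209): t = (189 − 32) / (241 − 32) = 157/209 = 0.7512.
Check on G: (153 − 25)/(196 − 25) = 0.7485 ✓

0.75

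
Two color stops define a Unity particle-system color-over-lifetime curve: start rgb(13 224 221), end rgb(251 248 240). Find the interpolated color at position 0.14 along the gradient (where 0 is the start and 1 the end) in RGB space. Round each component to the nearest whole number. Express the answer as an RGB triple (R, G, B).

(46, 227, 224)

R = 13 + 0.14 × (251 − 13) = 13 + 0.14 × 238 = 46.32 → 46
G = 224 + 0.14 × (248 − 224) = 224 + 0.14 × 24 = 227.36 → 227
B = 221 + 0.14 × (240 − 221) = 221 + 0.14 × 19 = 223.66 → 224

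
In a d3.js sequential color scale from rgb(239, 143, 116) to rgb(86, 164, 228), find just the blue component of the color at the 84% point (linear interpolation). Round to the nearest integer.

B = 116 + 0.84 × (228 − 116) = 210.08 → 210

210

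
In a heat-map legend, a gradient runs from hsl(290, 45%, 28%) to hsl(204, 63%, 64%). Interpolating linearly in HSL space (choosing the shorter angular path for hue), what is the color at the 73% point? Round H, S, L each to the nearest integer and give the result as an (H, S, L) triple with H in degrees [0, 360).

Hue arc: Δh = 204 − 290 = -86° (|Δh| ≤ 180, already the shorter path).
H = 290 + 0.73 × (-86) = 227.22 → 227°
S = 45 + 0.73 × (63 − 45) = 58.14 → 58%
L = 28 + 0.73 × (64 − 28) = 54.28 → 54%

(227, 58, 54)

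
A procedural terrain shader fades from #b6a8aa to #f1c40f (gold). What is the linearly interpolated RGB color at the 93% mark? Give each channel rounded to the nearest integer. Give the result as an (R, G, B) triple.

(237, 194, 26)

#b6a8aa → (182, 168, 170); #f1c40f → (241, 196, 15).
93% corresponds to t = 0.93.
R = 182 + 0.93 × (241 − 182) = 182 + 0.93 × 59 = 236.87 → 237
G = 168 + 0.93 × (196 − 168) = 168 + 0.93 × 28 = 194.04 → 194
B = 170 + 0.93 × (15 − 170) = 170 + 0.93 × -155 = 25.85 → 26
So the blended color is (237, 194, 26), about #edc21a.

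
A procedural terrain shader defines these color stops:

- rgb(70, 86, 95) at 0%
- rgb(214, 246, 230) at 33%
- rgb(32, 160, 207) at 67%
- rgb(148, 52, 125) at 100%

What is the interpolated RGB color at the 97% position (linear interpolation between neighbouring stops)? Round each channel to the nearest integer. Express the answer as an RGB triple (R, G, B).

(137, 62, 132)

97% lies between the 67% and 100% stops, so the local fraction is t = (97 − 67)/(100 − 67) = 30/33 ≈ 0.9091.
R = 32 + 0.9091 × (148 − 32) = 137.456 → 137
G = 160 + 0.9091 × (52 − 160) = 61.817 → 62
B = 207 + 0.9091 × (125 − 207) = 132.454 → 132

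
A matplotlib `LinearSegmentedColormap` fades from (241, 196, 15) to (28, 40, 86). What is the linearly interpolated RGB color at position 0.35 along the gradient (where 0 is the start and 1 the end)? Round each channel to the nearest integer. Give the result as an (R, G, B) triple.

(166, 141, 40)

R = 241 + 0.35 × (28 − 241) = 241 + 0.35 × -213 = 166.45 → 166
G = 196 + 0.35 × (40 − 196) = 196 + 0.35 × -156 = 141.4 → 141
B = 15 + 0.35 × (86 − 15) = 15 + 0.35 × 71 = 39.85 → 40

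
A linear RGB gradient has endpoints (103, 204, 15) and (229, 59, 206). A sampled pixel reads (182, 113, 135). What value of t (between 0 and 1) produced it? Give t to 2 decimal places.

0.63

Invert the lerp on the B channel (largest span, 191): t = (135 − 15) / (206 − 15) = 120/191 = 0.62827.
Check on R: (182 − 103)/(229 − 103) = 0.627 ✓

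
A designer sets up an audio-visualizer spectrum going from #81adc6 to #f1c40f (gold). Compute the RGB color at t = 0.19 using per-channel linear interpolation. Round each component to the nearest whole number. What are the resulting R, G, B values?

(150, 177, 163)

#81adc6 → (129, 173, 198); #f1c40f → (241, 196, 15).
R = 129 + 0.19 × (241 − 129) = 129 + 0.19 × 112 = 150.28 → 150
G = 173 + 0.19 × (196 − 173) = 173 + 0.19 × 23 = 177.37 → 177
B = 198 + 0.19 × (15 − 198) = 198 + 0.19 × -183 = 163.23 → 163
So the blended color is (150, 177, 163), about #96b1a3.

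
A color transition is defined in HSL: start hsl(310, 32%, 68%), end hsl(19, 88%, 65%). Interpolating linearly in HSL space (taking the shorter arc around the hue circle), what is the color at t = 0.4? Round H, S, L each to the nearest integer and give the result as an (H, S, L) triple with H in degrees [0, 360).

Hue: 19 − 310 = -291°, but |-291| > 180 so the shorter arc goes the other way: Δh = -291 + 360 = 69°.
H = 310 + 0.4 × (69) = 337.6 → 338°
S = 32 + 0.4 × (88 − 32) = 54.4 → 54%
L = 68 + 0.4 × (65 − 68) = 66.8 → 67%

(338, 54, 67)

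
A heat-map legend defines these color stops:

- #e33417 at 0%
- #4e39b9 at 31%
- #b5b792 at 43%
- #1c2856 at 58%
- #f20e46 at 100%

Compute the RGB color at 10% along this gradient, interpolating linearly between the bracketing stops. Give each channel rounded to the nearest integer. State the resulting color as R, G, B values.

(179, 54, 75)

10% lies between the 0% and 31% stops, so the local fraction is t = (10 − 0)/(31 − 0) = 10/31 ≈ 0.3226.
#e33417 → (227, 52, 23); #4e39b9 → (78, 57, 185).
R = 227 + 0.3226 × (78 − 227) = 178.933 → 179
G = 52 + 0.3226 × (57 − 52) = 53.613 → 54
B = 23 + 0.3226 × (185 − 23) = 75.261 → 75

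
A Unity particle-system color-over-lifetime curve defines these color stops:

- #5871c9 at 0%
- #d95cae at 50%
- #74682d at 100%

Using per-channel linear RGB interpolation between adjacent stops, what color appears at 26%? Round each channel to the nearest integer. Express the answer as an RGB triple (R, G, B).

26% lies between the 0% and 50% stops, so the local fraction is t = (26 − 0)/(50 − 0) = 26/50 ≈ 0.52.
#5871c9 → (88, 113, 201); #d95cae → (217, 92, 174).
R = 88 + 0.52 × (217 − 88) = 155.08 → 155
G = 113 + 0.52 × (92 − 113) = 102.08 → 102
B = 201 + 0.52 × (174 − 201) = 186.96 → 187

(155, 102, 187)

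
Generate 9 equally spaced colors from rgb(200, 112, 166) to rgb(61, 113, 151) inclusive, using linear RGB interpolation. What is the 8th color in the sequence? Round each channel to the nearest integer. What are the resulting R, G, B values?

With 9 swatches and endpoints inclusive, swatch 8 sits at t = (8 − 1)/(9 − 1) = 7/8 ≈ 0.875.
R = 200 + 0.875 × (61 − 200) = 78.375 → 78
G = 112 + 0.875 × (113 − 112) = 112.875 → 113
B = 166 + 0.875 × (151 − 166) = 152.875 → 153

(78, 113, 153)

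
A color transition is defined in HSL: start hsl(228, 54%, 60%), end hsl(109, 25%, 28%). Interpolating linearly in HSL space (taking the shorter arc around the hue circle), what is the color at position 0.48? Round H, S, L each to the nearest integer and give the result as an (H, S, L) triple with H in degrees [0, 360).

Hue arc: Δh = 109 − 228 = -119° (|Δh| ≤ 180, already the shorter path).
H = 228 + 0.48 × (-119) = 170.88 → 171°
S = 54 + 0.48 × (25 − 54) = 40.08 → 40%
L = 60 + 0.48 × (28 − 60) = 44.64 → 45%

(171, 40, 45)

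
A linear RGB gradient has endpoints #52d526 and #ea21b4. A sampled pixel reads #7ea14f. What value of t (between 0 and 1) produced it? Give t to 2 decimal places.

0.29

Invert the lerp on the G channel (largest span, 180): t = (161 − 213) / (33 − 213) = -52/-180 = 0.28889.
Check on R: (126 − 82)/(234 − 82) = 0.2895 ✓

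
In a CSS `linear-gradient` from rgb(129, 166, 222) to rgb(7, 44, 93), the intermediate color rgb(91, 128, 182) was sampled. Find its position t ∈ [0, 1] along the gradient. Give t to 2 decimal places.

Invert the lerp on the B channel (largest span, 129): t = (182 − 222) / (93 − 222) = -40/-129 = 0.31008.
Check on R: (91 − 129)/(7 − 129) = 0.3115 ✓

0.31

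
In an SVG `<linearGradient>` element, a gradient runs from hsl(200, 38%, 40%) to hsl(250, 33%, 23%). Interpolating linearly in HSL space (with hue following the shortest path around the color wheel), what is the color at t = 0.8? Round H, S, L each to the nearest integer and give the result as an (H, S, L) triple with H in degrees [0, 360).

Hue arc: Δh = 250 − 200 = 50° (|Δh| ≤ 180, already the shorter path).
H = 200 + 0.8 × (50) = 240 → 240°
S = 38 + 0.8 × (33 − 38) = 34 → 34%
L = 40 + 0.8 × (23 − 40) = 26.4 → 26%

(240, 34, 26)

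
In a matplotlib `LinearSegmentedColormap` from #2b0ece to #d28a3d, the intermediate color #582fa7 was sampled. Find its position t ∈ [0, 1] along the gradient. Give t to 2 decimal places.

0.27

Invert the lerp on the R channel (largest span, 167): t = (88 − 43) / (210 − 43) = 45/167 = 0.26946.
Check on G: (47 − 14)/(138 − 14) = 0.2661 ✓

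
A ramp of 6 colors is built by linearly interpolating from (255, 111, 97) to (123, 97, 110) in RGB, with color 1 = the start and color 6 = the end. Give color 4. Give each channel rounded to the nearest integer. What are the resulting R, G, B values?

(176, 103, 105)

With 6 swatches and endpoints inclusive, swatch 4 sits at t = (4 − 1)/(6 − 1) = 3/5 ≈ 0.6.
R = 255 + 0.6 × (123 − 255) = 175.8 → 176
G = 111 + 0.6 × (97 − 111) = 102.6 → 103
B = 97 + 0.6 × (110 − 97) = 104.8 → 105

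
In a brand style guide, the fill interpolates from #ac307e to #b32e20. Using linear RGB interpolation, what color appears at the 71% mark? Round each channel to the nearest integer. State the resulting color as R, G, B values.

(177, 47, 59)

#ac307e → (172, 48, 126); #b32e20 → (179, 46, 32).
71% corresponds to t = 0.71.
R = 172 + 0.71 × (179 − 172) = 172 + 0.71 × 7 = 176.97 → 177
G = 48 + 0.71 × (46 − 48) = 48 + 0.71 × -2 = 46.58 → 47
B = 126 + 0.71 × (32 − 126) = 126 + 0.71 × -94 = 59.26 → 59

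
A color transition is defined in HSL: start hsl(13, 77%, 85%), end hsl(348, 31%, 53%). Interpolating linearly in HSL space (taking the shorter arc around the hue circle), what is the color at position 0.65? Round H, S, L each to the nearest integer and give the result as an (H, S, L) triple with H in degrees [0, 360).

(357, 47, 64)

Hue: 348 − 13 = 335°, but |335| > 180 so the shorter arc goes the other way: Δh = 335 − 360 = -25°.
H = 13 + 0.65 × (-25) = -3.25 → -3 → -3 mod 360 = 357°
S = 77 + 0.65 × (31 − 77) = 47.1 → 47%
L = 85 + 0.65 × (53 − 85) = 64.2 → 64%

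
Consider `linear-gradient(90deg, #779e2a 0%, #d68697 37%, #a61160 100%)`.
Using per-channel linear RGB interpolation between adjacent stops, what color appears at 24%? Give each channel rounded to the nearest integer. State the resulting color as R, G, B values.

(181, 142, 113)

24% lies between the 0% and 37% stops, so the local fraction is t = (24 − 0)/(37 − 0) = 24/37 ≈ 0.6486.
#779e2a → (119, 158, 42); #d68697 → (214, 134, 151).
R = 119 + 0.6486 × (214 − 119) = 180.617 → 181
G = 158 + 0.6486 × (134 − 158) = 142.434 → 142
B = 42 + 0.6486 × (151 − 42) = 112.697 → 113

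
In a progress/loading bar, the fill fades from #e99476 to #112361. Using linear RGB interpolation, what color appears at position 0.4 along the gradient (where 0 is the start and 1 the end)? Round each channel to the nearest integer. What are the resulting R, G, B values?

#e99476 → (233, 148, 118); #112361 → (17, 35, 97).
R = 233 + 0.4 × (17 − 233) = 233 + 0.4 × -216 = 146.6 → 147
G = 148 + 0.4 × (35 − 148) = 148 + 0.4 × -113 = 102.8 → 103
B = 118 + 0.4 × (97 − 118) = 118 + 0.4 × -21 = 109.6 → 110

(147, 103, 110)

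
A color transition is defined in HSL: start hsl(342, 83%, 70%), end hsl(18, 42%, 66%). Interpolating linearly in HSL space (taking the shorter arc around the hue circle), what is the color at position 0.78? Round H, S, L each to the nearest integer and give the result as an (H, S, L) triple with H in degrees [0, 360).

Hue: 18 − 342 = -324°, but |-324| > 180 so the shorter arc goes the other way: Δh = -324 + 360 = 36°.
H = 342 + 0.78 × (36) = 370.08 → 370 → 370 mod 360 = 10°
S = 83 + 0.78 × (42 − 83) = 51.02 → 51%
L = 70 + 0.78 × (66 − 70) = 66.88 → 67%

(10, 51, 67)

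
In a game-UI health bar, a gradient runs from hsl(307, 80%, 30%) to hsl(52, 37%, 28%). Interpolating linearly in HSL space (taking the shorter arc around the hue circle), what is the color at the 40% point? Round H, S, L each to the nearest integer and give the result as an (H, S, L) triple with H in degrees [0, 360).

(349, 63, 29)

Hue: 52 − 307 = -255°, but |-255| > 180 so the shorter arc goes the other way: Δh = -255 + 360 = 105°.
H = 307 + 0.4 × (105) = 349 → 349°
S = 80 + 0.4 × (37 − 80) = 62.8 → 63%
L = 30 + 0.4 × (28 − 30) = 29.2 → 29%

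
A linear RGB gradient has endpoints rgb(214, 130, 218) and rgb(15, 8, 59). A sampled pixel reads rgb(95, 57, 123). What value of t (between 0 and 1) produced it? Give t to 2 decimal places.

0.60

Invert the lerp on the R channel (largest span, 199): t = (95 − 214) / (15 − 214) = -119/-199 = 0.59799.
Check on G: (57 − 130)/(8 − 130) = 0.5984 ✓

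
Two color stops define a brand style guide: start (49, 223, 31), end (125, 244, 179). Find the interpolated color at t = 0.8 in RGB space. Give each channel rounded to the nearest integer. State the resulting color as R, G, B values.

R = 49 + 0.8 × (125 − 49) = 49 + 0.8 × 76 = 109.8 → 110
G = 223 + 0.8 × (244 − 223) = 223 + 0.8 × 21 = 239.8 → 240
B = 31 + 0.8 × (179 − 31) = 31 + 0.8 × 148 = 149.4 → 149

(110, 240, 149)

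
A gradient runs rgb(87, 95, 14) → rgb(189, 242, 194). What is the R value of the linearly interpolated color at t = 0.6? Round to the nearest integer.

R = 87 + 0.6 × (189 − 87) = 148.2 → 148

148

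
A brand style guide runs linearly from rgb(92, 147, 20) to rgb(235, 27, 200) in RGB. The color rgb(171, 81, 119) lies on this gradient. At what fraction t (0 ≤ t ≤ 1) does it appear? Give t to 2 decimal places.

Invert the lerp on the B channel (largest span, 180): t = (119 − 20) / (200 − 20) = 99/180 = 0.55.
Check on R: (171 − 92)/(235 − 92) = 0.5524 ✓

0.55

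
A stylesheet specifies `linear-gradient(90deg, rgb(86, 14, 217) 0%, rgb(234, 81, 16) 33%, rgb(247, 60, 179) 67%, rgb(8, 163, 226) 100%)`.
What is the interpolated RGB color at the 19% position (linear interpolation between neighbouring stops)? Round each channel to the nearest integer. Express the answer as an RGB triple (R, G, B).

(171, 53, 101)

19% lies between the 0% and 33% stops, so the local fraction is t = (19 − 0)/(33 − 0) = 19/33 ≈ 0.5758.
R = 86 + 0.5758 × (234 − 86) = 171.218 → 171
G = 14 + 0.5758 × (81 − 14) = 52.579 → 53
B = 217 + 0.5758 × (16 − 217) = 101.264 → 101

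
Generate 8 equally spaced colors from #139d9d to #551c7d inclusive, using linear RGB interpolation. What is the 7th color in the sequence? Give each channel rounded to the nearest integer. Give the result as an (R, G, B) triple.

With 8 swatches and endpoints inclusive, swatch 7 sits at t = (7 − 1)/(8 − 1) = 6/7 ≈ 0.8571.
#139d9d → (19, 157, 157); #551c7d → (85, 28, 125).
R = 19 + 0.8571 × (85 − 19) = 75.569 → 76
G = 157 + 0.8571 × (28 − 157) = 46.434 → 46
B = 157 + 0.8571 × (125 − 157) = 129.573 → 130

(76, 46, 130)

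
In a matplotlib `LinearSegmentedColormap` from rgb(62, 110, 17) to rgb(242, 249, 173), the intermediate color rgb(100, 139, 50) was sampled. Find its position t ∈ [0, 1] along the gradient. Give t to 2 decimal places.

Invert the lerp on the R channel (largest span, 180): t = (100 − 62) / (242 − 62) = 38/180 = 0.21111.
Check on G: (139 − 110)/(249 − 110) = 0.2086 ✓

0.21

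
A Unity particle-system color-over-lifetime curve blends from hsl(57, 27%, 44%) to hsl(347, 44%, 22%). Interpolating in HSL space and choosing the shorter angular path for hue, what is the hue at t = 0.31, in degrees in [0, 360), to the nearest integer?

Hue: 347 − 57 = 290°, but |290| > 180 so the shorter arc goes the other way: Δh = 290 − 360 = -70°.
H = 57 + 0.31 × (-70) = 35.3 → 35°

35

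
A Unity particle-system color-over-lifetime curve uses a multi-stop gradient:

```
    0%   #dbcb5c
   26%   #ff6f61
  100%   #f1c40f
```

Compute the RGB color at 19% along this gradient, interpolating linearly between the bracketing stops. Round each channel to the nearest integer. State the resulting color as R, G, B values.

19% lies between the 0% and 26% stops, so the local fraction is t = (19 − 0)/(26 − 0) = 19/26 ≈ 0.7308.
#dbcb5c → (219, 203, 92); #ff6f61 → (255, 111, 97).
R = 219 + 0.7308 × (255 − 219) = 245.309 → 245
G = 203 + 0.7308 × (111 − 203) = 135.766 → 136
B = 92 + 0.7308 × (97 − 92) = 95.654 → 96

(245, 136, 96)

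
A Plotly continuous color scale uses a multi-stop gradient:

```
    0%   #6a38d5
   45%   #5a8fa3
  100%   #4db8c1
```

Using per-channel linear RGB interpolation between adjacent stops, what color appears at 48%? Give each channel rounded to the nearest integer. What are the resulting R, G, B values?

(89, 145, 165)

48% lies between the 45% and 100% stops, so the local fraction is t = (48 − 45)/(100 − 45) = 3/55 ≈ 0.0545.
#5a8fa3 → (90, 143, 163); #4db8c1 → (77, 184, 193).
R = 90 + 0.0545 × (77 − 90) = 89.291 → 89
G = 143 + 0.0545 × (184 − 143) = 145.234 → 145
B = 163 + 0.0545 × (193 − 163) = 164.635 → 165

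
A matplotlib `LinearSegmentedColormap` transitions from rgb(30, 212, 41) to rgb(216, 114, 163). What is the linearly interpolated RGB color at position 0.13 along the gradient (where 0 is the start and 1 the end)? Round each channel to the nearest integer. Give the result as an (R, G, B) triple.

R = 30 + 0.13 × (216 − 30) = 30 + 0.13 × 186 = 54.18 → 54
G = 212 + 0.13 × (114 − 212) = 212 + 0.13 × -98 = 199.26 → 199
B = 41 + 0.13 × (163 − 41) = 41 + 0.13 × 122 = 56.86 → 57
So the blended color is (54, 199, 57), about #36c739.

(54, 199, 57)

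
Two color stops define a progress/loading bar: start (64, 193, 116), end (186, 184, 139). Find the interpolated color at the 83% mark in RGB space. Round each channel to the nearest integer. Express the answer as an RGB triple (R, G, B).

83% corresponds to t = 0.83.
R = 64 + 0.83 × (186 − 64) = 64 + 0.83 × 122 = 165.26 → 165
G = 193 + 0.83 × (184 − 193) = 193 + 0.83 × -9 = 185.53 → 186
B = 116 + 0.83 × (139 − 116) = 116 + 0.83 × 23 = 135.09 → 135
So the blended color is (165, 186, 135), about #a5ba87.

(165, 186, 135)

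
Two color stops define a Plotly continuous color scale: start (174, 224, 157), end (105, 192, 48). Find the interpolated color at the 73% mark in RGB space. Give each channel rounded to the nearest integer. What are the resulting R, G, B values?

73% corresponds to t = 0.73.
R = 174 + 0.73 × (105 − 174) = 174 + 0.73 × -69 = 123.63 → 124
G = 224 + 0.73 × (192 − 224) = 224 + 0.73 × -32 = 200.64 → 201
B = 157 + 0.73 × (48 − 157) = 157 + 0.73 × -109 = 77.43 → 77

(124, 201, 77)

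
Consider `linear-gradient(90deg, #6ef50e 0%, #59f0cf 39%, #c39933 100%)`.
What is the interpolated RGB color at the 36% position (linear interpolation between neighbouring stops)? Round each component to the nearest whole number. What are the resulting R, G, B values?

36% lies between the 0% and 39% stops, so the local fraction is t = (36 − 0)/(39 − 0) = 36/39 ≈ 0.9231.
#6ef50e → (110, 245, 14); #59f0cf → (89, 240, 207).
R = 110 + 0.9231 × (89 − 110) = 90.615 → 91
G = 245 + 0.9231 × (240 − 245) = 240.385 → 240
B = 14 + 0.9231 × (207 − 14) = 192.158 → 192

(91, 240, 192)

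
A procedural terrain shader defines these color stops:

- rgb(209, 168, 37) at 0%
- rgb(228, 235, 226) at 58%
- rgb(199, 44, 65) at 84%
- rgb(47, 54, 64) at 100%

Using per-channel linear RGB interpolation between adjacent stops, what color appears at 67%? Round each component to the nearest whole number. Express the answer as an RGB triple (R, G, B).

(218, 169, 170)

67% lies between the 58% and 84% stops, so the local fraction is t = (67 − 58)/(84 − 58) = 9/26 ≈ 0.3462.
R = 228 + 0.3462 × (199 − 228) = 217.96 → 218
G = 235 + 0.3462 × (44 − 235) = 168.876 → 169
B = 226 + 0.3462 × (65 − 226) = 170.262 → 170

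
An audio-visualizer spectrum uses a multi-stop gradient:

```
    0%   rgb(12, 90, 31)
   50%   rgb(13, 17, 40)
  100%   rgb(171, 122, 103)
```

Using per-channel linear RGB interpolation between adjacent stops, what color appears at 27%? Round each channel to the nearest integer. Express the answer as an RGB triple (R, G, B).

(13, 51, 36)

27% lies between the 0% and 50% stops, so the local fraction is t = (27 − 0)/(50 − 0) = 27/50 ≈ 0.54.
R = 12 + 0.54 × (13 − 12) = 12.54 → 13
G = 90 + 0.54 × (17 − 90) = 50.58 → 51
B = 31 + 0.54 × (40 − 31) = 35.86 → 36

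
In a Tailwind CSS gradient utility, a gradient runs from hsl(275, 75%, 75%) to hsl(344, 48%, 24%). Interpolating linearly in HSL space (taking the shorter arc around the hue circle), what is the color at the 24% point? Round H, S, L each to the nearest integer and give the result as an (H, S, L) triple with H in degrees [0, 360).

Hue arc: Δh = 344 − 275 = 69° (|Δh| ≤ 180, already the shorter path).
H = 275 + 0.24 × (69) = 291.56 → 292°
S = 75 + 0.24 × (48 − 75) = 68.52 → 69%
L = 75 + 0.24 × (24 − 75) = 62.76 → 63%

(292, 69, 63)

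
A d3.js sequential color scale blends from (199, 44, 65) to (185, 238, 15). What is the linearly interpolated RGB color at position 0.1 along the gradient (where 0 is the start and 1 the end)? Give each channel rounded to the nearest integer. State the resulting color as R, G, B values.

(198, 63, 60)

R = 199 + 0.1 × (185 − 199) = 199 + 0.1 × -14 = 197.6 → 198
G = 44 + 0.1 × (238 − 44) = 44 + 0.1 × 194 = 63.4 → 63
B = 65 + 0.1 × (15 − 65) = 65 + 0.1 × -50 = 60 → 60
So the blended color is (198, 63, 60), about #c63f3c.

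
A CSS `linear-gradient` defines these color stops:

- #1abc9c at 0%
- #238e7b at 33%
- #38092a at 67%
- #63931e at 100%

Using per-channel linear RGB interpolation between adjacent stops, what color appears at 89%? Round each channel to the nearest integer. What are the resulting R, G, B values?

(85, 101, 34)

89% lies between the 67% and 100% stops, so the local fraction is t = (89 − 67)/(100 − 67) = 22/33 ≈ 0.6667.
#38092a → (56, 9, 42); #63931e → (99, 147, 30).
R = 56 + 0.6667 × (99 − 56) = 84.668 → 85
G = 9 + 0.6667 × (147 − 9) = 101.005 → 101
B = 42 + 0.6667 × (30 − 42) = 34 → 34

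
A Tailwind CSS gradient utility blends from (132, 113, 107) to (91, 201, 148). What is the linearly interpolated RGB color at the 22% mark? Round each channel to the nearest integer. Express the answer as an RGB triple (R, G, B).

(123, 132, 116)

22% corresponds to t = 0.22.
R = 132 + 0.22 × (91 − 132) = 132 + 0.22 × -41 = 122.98 → 123
G = 113 + 0.22 × (201 − 113) = 113 + 0.22 × 88 = 132.36 → 132
B = 107 + 0.22 × (148 − 107) = 107 + 0.22 × 41 = 116.02 → 116
So the blended color is (123, 132, 116), about #7b8474.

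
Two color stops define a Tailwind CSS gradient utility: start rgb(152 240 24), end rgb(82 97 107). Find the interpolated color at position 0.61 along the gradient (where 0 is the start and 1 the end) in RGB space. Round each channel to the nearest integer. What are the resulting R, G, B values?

(109, 153, 75)

R = 152 + 0.61 × (82 − 152) = 152 + 0.61 × -70 = 109.3 → 109
G = 240 + 0.61 × (97 − 240) = 240 + 0.61 × -143 = 152.77 → 153
B = 24 + 0.61 × (107 − 24) = 24 + 0.61 × 83 = 74.63 → 75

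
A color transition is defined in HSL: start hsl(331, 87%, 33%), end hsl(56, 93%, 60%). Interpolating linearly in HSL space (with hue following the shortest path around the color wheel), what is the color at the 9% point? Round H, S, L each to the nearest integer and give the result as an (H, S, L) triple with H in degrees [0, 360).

(339, 88, 35)

Hue: 56 − 331 = -275°, but |-275| > 180 so the shorter arc goes the other way: Δh = -275 + 360 = 85°.
H = 331 + 0.09 × (85) = 338.65 → 339°
S = 87 + 0.09 × (93 − 87) = 87.54 → 88%
L = 33 + 0.09 × (60 − 33) = 35.43 → 35%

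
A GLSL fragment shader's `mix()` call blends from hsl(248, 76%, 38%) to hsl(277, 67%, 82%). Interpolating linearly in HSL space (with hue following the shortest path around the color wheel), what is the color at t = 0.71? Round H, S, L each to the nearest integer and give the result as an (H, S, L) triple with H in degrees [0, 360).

Hue arc: Δh = 277 − 248 = 29° (|Δh| ≤ 180, already the shorter path).
H = 248 + 0.71 × (29) = 268.59 → 269°
S = 76 + 0.71 × (67 − 76) = 69.61 → 70%
L = 38 + 0.71 × (82 − 38) = 69.24 → 69%

(269, 70, 69)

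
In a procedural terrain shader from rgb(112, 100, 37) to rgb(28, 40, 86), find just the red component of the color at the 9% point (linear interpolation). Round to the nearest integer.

R = 112 + 0.09 × (28 − 112) = 104.44 → 104

104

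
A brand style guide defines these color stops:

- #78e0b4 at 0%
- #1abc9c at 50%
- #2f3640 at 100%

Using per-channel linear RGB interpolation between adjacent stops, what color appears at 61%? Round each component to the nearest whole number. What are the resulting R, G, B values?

(31, 159, 136)

61% lies between the 50% and 100% stops, so the local fraction is t = (61 − 50)/(100 − 50) = 11/50 ≈ 0.22.
#1abc9c → (26, 188, 156); #2f3640 → (47, 54, 64).
R = 26 + 0.22 × (47 − 26) = 30.62 → 31
G = 188 + 0.22 × (54 − 188) = 158.52 → 159
B = 156 + 0.22 × (64 − 156) = 135.76 → 136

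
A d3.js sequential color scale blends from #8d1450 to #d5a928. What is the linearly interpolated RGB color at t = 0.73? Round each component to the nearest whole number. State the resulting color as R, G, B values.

#8d1450 → (141, 20, 80); #d5a928 → (213, 169, 40).
R = 141 + 0.73 × (213 − 141) = 141 + 0.73 × 72 = 193.56 → 194
G = 20 + 0.73 × (169 − 20) = 20 + 0.73 × 149 = 128.77 → 129
B = 80 + 0.73 × (40 − 80) = 80 + 0.73 × -40 = 50.8 → 51

(194, 129, 51)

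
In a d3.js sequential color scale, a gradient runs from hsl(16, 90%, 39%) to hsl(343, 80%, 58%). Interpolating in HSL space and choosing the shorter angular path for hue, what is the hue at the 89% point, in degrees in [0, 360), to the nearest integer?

347

Hue: 343 − 16 = 327°, but |327| > 180 so the shorter arc goes the other way: Δh = 327 − 360 = -33°.
H = 16 + 0.89 × (-33) = -13.37 → -13 → -13 mod 360 = 347°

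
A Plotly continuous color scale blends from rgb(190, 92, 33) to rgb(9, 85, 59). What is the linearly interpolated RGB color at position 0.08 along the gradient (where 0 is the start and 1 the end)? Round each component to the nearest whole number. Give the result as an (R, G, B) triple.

(176, 91, 35)

R = 190 + 0.08 × (9 − 190) = 190 + 0.08 × -181 = 175.52 → 176
G = 92 + 0.08 × (85 − 92) = 92 + 0.08 × -7 = 91.44 → 91
B = 33 + 0.08 × (59 − 33) = 33 + 0.08 × 26 = 35.08 → 35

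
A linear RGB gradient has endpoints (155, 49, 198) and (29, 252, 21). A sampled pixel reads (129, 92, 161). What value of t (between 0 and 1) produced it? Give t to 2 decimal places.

0.21

Invert the lerp on the G channel (largest span, 203): t = (92 − 49) / (252 − 49) = 43/203 = 0.21182.
Check on R: (129 − 155)/(29 − 155) = 0.2063 ✓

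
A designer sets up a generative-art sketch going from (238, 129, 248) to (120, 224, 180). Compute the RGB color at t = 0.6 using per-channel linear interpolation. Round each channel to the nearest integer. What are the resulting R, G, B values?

(167, 186, 207)

R = 238 + 0.6 × (120 − 238) = 238 + 0.6 × -118 = 167.2 → 167
G = 129 + 0.6 × (224 − 129) = 129 + 0.6 × 95 = 186 → 186
B = 248 + 0.6 × (180 − 248) = 248 + 0.6 × -68 = 207.2 → 207
So the blended color is (167, 186, 207), about #a7bacf.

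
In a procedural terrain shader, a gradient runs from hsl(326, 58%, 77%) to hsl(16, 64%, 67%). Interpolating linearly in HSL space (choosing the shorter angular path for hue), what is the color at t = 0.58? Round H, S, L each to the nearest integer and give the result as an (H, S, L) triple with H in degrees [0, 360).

Hue: 16 − 326 = -310°, but |-310| > 180 so the shorter arc goes the other way: Δh = -310 + 360 = 50°.
H = 326 + 0.58 × (50) = 355 → 355°
S = 58 + 0.58 × (64 − 58) = 61.48 → 61%
L = 77 + 0.58 × (67 − 77) = 71.2 → 71%

(355, 61, 71)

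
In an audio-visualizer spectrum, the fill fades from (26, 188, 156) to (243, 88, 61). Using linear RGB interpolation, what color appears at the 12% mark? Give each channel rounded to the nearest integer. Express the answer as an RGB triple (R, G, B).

(52, 176, 145)

12% corresponds to t = 0.12.
R = 26 + 0.12 × (243 − 26) = 26 + 0.12 × 217 = 52.04 → 52
G = 188 + 0.12 × (88 − 188) = 188 + 0.12 × -100 = 176 → 176
B = 156 + 0.12 × (61 − 156) = 156 + 0.12 × -95 = 144.6 → 145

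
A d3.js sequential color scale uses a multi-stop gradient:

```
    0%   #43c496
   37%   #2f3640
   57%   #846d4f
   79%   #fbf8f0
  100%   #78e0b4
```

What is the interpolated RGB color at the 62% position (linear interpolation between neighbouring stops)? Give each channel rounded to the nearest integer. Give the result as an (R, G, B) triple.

(159, 141, 116)

62% lies between the 57% and 79% stops, so the local fraction is t = (62 − 57)/(79 − 57) = 5/22 ≈ 0.2273.
#846d4f → (132, 109, 79); #fbf8f0 → (251, 248, 240).
R = 132 + 0.2273 × (251 − 132) = 159.049 → 159
G = 109 + 0.2273 × (248 − 109) = 140.595 → 141
B = 79 + 0.2273 × (240 − 79) = 115.595 → 116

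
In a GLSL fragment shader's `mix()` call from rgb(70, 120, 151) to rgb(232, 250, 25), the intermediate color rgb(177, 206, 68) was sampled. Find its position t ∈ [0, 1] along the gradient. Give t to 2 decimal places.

0.66

Invert the lerp on the R channel (largest span, 162): t = (177 − 70) / (232 − 70) = 107/162 = 0.66049.
Check on G: (206 − 120)/(250 − 120) = 0.6615 ✓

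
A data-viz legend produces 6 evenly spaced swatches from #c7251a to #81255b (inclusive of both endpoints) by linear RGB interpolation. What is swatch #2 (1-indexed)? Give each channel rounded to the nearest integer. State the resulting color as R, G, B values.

(185, 37, 39)

With 6 swatches and endpoints inclusive, swatch 2 sits at t = (2 − 1)/(6 − 1) = 1/5 ≈ 0.2.
#c7251a → (199, 37, 26); #81255b → (129, 37, 91).
R = 199 + 0.2 × (129 − 199) = 185 → 185
G = 37 + 0.2 × (37 − 37) = 37 → 37
B = 26 + 0.2 × (91 − 26) = 39 → 39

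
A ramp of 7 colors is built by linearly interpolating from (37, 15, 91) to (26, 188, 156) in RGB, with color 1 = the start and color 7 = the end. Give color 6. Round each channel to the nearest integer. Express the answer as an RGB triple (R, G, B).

With 7 swatches and endpoints inclusive, swatch 6 sits at t = (6 − 1)/(7 − 1) = 5/6 ≈ 0.8333.
R = 37 + 0.8333 × (26 − 37) = 27.834 → 28
G = 15 + 0.8333 × (188 − 15) = 159.161 → 159
B = 91 + 0.8333 × (156 − 91) = 145.165 → 145

(28, 159, 145)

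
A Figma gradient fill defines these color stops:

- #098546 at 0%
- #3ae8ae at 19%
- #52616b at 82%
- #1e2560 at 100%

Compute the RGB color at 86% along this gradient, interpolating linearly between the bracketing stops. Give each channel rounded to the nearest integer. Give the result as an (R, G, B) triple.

(70, 84, 105)

86% lies between the 82% and 100% stops, so the local fraction is t = (86 − 82)/(100 − 82) = 4/18 ≈ 0.2222.
#52616b → (82, 97, 107); #1e2560 → (30, 37, 96).
R = 82 + 0.2222 × (30 − 82) = 70.446 → 70
G = 97 + 0.2222 × (37 − 97) = 83.668 → 84
B = 107 + 0.2222 × (96 − 107) = 104.556 → 105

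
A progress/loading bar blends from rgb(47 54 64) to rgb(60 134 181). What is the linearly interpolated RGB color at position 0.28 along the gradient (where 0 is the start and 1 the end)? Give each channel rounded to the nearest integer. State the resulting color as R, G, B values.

(51, 76, 97)

R = 47 + 0.28 × (60 − 47) = 47 + 0.28 × 13 = 50.64 → 51
G = 54 + 0.28 × (134 − 54) = 54 + 0.28 × 80 = 76.4 → 76
B = 64 + 0.28 × (181 − 64) = 64 + 0.28 × 117 = 96.76 → 97
So the blended color is (51, 76, 97), about #334c61.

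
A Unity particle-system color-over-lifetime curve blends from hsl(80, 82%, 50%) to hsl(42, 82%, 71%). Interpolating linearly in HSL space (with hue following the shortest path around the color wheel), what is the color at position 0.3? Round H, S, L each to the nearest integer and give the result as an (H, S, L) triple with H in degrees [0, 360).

Hue arc: Δh = 42 − 80 = -38° (|Δh| ≤ 180, already the shorter path).
H = 80 + 0.3 × (-38) = 68.6 → 69°
S = 82 + 0.3 × (82 − 82) = 82 → 82%
L = 50 + 0.3 × (71 − 50) = 56.3 → 56%

(69, 82, 56)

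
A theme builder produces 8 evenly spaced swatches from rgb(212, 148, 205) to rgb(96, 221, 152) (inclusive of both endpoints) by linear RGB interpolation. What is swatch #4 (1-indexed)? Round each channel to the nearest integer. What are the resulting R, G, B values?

With 8 swatches and endpoints inclusive, swatch 4 sits at t = (4 − 1)/(8 − 1) = 3/7 ≈ 0.4286.
R = 212 + 0.4286 × (96 − 212) = 162.282 → 162
G = 148 + 0.4286 × (221 − 148) = 179.288 → 179
B = 205 + 0.4286 × (152 − 205) = 182.284 → 182

(162, 179, 182)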